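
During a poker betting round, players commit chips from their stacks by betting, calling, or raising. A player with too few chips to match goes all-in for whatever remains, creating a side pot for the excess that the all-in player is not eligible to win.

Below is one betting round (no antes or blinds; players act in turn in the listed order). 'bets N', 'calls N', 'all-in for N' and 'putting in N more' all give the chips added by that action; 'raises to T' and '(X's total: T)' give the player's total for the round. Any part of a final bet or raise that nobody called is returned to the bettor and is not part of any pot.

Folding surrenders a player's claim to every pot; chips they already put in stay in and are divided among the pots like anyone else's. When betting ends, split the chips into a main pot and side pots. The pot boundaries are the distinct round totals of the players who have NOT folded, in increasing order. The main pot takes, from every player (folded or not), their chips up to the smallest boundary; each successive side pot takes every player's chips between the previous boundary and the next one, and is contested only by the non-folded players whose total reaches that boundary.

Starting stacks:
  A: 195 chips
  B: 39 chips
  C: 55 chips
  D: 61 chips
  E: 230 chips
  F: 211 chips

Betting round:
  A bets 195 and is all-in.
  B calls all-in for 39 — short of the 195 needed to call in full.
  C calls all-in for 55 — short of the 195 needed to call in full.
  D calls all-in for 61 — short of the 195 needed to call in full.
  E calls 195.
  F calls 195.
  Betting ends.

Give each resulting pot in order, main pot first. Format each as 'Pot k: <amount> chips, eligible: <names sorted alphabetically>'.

Contributions: A=195, B=39, C=55, D=61, E=195, F=195
Pot levels (distinct totals of non-folded players): 39, 55, 61, 195
Layer 1-39: 39 each from A, B, C, D, E, F = 39*6 = 234 chips; eligible A, B, C, D, E, F
Layer 40-55: 16 each from A, C, D, E, F = 16*5 = 80 chips; eligible A, C, D, E, F
Layer 56-61: 6 each from A, D, E, F = 6*4 = 24 chips; eligible A, D, E, F
Layer 62-195: 134 each from A, E, F = 134*3 = 402 chips; eligible A, E, F

Pot 1: 234 chips, eligible: A, B, C, D, E, F
Pot 2: 80 chips, eligible: A, C, D, E, F
Pot 3: 24 chips, eligible: A, D, E, F
Pot 4: 402 chips, eligible: A, E, F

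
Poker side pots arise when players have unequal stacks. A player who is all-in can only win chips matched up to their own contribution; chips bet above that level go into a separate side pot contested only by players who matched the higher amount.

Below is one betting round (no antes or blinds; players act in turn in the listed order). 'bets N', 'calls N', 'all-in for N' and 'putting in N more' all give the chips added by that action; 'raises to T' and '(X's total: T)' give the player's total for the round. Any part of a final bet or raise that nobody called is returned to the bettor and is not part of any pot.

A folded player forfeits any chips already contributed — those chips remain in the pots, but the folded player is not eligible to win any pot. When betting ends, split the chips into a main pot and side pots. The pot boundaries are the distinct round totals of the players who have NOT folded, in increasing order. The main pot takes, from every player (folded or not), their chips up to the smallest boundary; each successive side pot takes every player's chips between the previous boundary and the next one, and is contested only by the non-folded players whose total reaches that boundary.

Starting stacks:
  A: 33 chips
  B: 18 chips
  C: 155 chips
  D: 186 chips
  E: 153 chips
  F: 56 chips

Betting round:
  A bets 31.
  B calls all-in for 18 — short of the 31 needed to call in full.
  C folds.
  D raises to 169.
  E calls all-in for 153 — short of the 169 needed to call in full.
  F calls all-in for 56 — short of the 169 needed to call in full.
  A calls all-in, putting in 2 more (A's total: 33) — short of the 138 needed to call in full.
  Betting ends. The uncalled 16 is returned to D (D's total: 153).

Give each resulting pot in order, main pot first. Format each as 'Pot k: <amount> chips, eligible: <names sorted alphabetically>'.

Pot 1: 90 chips, eligible: A, B, D, E, F
Pot 2: 60 chips, eligible: A, D, E, F
Pot 3: 69 chips, eligible: D, E, F
Pot 4: 194 chips, eligible: D, E

Derivation:
Contributions (after 16 returned to D): A=33, B=18, D=153, E=153, F=56
Folded: C
Pot levels (distinct totals of non-folded players): 18, 33, 56, 153
Layer 1-18: 18 each from A, B, D, E, F = 18*5 = 90 chips; eligible A, B, D, E, F
Layer 19-33: 15 each from A, D, E, F = 15*4 = 60 chips; eligible A, D, E, F
Layer 34-56: 23 each from D, E, F = 23*3 = 69 chips; eligible D, E, F
Layer 57-153: 97 each from D, E = 97*2 = 194 chips; eligible D, E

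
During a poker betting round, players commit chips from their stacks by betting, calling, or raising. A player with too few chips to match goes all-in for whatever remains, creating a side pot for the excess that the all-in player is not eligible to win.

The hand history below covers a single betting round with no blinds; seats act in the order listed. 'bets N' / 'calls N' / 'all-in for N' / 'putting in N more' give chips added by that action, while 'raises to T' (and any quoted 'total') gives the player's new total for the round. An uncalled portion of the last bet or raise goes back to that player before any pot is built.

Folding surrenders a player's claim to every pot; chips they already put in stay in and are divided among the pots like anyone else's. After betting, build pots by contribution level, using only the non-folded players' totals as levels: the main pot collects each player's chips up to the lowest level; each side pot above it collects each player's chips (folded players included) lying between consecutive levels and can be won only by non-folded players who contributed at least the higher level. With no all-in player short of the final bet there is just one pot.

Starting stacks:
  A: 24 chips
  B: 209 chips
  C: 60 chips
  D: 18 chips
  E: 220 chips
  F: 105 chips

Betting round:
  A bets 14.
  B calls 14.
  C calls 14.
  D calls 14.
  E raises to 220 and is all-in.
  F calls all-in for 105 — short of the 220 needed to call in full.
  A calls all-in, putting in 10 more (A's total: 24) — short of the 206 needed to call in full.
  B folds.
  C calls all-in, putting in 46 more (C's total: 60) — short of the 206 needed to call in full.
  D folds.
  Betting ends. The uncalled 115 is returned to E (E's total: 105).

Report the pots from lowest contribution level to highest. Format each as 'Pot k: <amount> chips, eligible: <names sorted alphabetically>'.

Contributions (after 115 returned to E): A=24, B=14, C=60, D=14, E=105, F=105
Folded: B, D
Pot levels (distinct totals of non-folded players): 24, 60, 105
Layer 1-24: A 24 + B 14 + C 24 + D 14 + E 24 + F 24 = 124 chips; eligible A, C, E, F
Layer 25-60: 36 each from C, E, F = 36*3 = 108 chips; eligible C, E, F
Layer 61-105: 45 each from E, F = 45*2 = 90 chips; eligible E, F

Pot 1: 124 chips, eligible: A, C, E, F
Pot 2: 108 chips, eligible: C, E, F
Pot 3: 90 chips, eligible: E, F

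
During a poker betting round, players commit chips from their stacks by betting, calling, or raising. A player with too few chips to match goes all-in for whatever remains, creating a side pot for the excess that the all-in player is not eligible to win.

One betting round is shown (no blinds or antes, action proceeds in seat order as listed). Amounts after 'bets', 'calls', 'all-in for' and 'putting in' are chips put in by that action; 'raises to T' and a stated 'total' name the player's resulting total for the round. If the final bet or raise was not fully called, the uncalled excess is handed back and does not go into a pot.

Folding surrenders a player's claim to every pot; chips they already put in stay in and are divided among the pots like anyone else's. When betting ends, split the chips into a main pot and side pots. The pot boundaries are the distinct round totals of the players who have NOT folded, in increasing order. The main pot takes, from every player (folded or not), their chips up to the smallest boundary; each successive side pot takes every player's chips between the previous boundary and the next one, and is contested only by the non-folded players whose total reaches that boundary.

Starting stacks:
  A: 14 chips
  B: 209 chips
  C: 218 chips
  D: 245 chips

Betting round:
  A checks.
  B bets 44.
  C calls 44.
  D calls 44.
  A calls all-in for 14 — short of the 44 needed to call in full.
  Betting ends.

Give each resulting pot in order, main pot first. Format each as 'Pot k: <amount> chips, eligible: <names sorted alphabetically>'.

Contributions: A=14, B=44, C=44, D=44
Pot levels (distinct totals of non-folded players): 14, 44
Layer 1-14: 14 each from A, B, C, D = 14*4 = 56 chips; eligible A, B, C, D
Layer 15-44: 30 each from B, C, D = 30*3 = 90 chips; eligible B, C, D

Pot 1: 56 chips, eligible: A, B, C, D
Pot 2: 90 chips, eligible: B, C, D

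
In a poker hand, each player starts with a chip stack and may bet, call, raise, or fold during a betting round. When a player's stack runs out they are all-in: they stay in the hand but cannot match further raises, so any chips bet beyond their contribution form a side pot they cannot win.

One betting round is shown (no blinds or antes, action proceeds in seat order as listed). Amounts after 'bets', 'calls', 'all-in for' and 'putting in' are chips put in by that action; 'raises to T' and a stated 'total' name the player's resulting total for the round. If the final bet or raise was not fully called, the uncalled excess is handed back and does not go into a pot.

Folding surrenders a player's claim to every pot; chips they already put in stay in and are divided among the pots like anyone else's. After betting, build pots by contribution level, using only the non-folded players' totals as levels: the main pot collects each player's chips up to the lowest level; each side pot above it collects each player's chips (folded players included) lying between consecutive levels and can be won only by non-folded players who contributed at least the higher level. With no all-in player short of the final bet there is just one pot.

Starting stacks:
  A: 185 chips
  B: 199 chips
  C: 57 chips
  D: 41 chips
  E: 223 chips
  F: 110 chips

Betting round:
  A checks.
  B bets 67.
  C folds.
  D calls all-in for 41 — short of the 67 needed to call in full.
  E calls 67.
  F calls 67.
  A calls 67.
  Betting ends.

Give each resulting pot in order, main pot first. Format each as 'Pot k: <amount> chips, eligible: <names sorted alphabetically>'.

Contributions: A=67, B=67, D=41, E=67, F=67
Folded: C
Pot levels (distinct totals of non-folded players): 41, 67
Layer 1-41: 41 each from A, B, D, E, F = 41*5 = 205 chips; eligible A, B, D, E, F
Layer 42-67: 26 each from A, B, E, F = 26*4 = 104 chips; eligible A, B, E, F

Pot 1: 205 chips, eligible: A, B, D, E, F
Pot 2: 104 chips, eligible: A, B, E, F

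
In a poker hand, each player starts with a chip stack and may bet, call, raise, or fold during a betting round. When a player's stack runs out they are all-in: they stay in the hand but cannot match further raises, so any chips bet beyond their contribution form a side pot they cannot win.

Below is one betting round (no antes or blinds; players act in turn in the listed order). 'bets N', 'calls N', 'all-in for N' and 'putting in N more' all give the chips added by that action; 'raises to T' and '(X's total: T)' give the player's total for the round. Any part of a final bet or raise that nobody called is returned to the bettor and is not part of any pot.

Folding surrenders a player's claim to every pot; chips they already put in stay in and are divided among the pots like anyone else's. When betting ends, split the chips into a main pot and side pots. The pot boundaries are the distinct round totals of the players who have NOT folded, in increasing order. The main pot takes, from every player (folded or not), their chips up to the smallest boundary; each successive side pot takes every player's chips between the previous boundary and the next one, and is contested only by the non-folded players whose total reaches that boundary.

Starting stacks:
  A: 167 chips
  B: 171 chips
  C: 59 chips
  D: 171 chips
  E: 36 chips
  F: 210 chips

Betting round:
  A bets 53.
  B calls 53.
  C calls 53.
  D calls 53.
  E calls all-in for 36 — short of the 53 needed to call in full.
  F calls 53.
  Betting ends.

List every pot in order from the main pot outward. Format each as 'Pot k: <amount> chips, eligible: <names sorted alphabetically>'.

Pot 1: 216 chips, eligible: A, B, C, D, E, F
Pot 2: 85 chips, eligible: A, B, C, D, F

Derivation:
Contributions: A=53, B=53, C=53, D=53, E=36, F=53
Pot levels (distinct totals of non-folded players): 36, 53
Layer 1-36: 36 each from A, B, C, D, E, F = 36*6 = 216 chips; eligible A, B, C, D, E, F
Layer 37-53: 17 each from A, B, C, D, F = 17*5 = 85 chips; eligible A, B, C, D, F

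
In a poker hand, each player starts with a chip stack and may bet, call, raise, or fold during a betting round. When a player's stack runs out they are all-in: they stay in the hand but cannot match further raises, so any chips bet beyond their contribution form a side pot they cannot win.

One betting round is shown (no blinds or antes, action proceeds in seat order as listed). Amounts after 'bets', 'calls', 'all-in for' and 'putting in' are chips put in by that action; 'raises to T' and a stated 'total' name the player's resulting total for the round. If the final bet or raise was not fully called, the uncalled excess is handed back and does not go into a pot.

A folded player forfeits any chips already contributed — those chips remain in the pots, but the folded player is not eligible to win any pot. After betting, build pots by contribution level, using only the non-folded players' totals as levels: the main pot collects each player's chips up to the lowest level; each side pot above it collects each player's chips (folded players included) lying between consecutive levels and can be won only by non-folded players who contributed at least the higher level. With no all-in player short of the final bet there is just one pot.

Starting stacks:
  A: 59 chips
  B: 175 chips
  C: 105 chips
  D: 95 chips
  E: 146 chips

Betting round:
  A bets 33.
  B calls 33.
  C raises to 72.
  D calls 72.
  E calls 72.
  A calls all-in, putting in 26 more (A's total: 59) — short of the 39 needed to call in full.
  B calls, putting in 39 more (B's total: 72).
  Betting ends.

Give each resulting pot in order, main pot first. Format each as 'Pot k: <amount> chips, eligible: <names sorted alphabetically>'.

Pot 1: 295 chips, eligible: A, B, C, D, E
Pot 2: 52 chips, eligible: B, C, D, E

Derivation:
Contributions: A=59, B=72, C=72, D=72, E=72
Pot levels (distinct totals of non-folded players): 59, 72
Layer 1-59: 59 each from A, B, C, D, E = 59*5 = 295 chips; eligible A, B, C, D, E
Layer 60-72: 13 each from B, C, D, E = 13*4 = 52 chips; eligible B, C, D, E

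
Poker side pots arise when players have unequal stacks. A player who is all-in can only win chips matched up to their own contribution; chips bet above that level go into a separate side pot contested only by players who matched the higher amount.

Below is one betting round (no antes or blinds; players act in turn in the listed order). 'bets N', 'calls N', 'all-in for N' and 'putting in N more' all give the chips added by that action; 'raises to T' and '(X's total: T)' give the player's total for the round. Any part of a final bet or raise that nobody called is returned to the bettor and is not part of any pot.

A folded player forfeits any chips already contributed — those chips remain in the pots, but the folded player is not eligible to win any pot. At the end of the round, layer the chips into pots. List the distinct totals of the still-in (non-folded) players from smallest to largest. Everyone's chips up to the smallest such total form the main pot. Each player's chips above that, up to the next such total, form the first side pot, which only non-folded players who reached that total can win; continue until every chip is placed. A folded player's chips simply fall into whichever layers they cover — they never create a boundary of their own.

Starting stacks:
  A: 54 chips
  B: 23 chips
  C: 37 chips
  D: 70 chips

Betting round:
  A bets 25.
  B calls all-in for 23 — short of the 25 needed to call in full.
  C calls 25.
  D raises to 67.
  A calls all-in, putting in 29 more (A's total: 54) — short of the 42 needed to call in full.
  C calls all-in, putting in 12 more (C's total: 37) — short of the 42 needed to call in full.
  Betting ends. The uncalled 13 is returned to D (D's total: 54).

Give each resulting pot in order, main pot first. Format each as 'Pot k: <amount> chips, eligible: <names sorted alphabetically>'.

Pot 1: 92 chips, eligible: A, B, C, D
Pot 2: 42 chips, eligible: A, C, D
Pot 3: 34 chips, eligible: A, D

Derivation:
Contributions (after 13 returned to D): A=54, B=23, C=37, D=54
Pot levels (distinct totals of non-folded players): 23, 37, 54
Layer 1-23: 23 each from A, B, C, D = 23*4 = 92 chips; eligible A, B, C, D
Layer 24-37: 14 each from A, C, D = 14*3 = 42 chips; eligible A, C, D
Layer 38-54: 17 each from A, D = 17*2 = 34 chips; eligible A, D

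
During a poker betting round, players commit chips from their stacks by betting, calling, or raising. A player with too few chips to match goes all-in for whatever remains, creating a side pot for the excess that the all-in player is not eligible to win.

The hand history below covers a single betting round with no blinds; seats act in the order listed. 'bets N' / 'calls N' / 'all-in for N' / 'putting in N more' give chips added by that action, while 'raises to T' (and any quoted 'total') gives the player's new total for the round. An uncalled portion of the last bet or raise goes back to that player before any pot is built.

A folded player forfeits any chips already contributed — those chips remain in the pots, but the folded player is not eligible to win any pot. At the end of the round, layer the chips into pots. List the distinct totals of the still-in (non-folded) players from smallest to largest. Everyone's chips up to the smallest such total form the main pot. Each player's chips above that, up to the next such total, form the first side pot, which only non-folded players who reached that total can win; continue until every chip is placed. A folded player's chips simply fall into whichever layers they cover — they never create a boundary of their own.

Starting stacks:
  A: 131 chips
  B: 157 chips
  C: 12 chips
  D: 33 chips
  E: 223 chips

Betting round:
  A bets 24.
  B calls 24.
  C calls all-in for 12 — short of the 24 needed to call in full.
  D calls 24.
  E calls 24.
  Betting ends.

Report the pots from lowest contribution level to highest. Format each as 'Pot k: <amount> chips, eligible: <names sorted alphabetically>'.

Pot 1: 60 chips, eligible: A, B, C, D, E
Pot 2: 48 chips, eligible: A, B, D, E

Derivation:
Contributions: A=24, B=24, C=12, D=24, E=24
Pot levels (distinct totals of non-folded players): 12, 24
Layer 1-12: 12 each from A, B, C, D, E = 12*5 = 60 chips; eligible A, B, C, D, E
Layer 13-24: 12 each from A, B, D, E = 12*4 = 48 chips; eligible A, B, D, E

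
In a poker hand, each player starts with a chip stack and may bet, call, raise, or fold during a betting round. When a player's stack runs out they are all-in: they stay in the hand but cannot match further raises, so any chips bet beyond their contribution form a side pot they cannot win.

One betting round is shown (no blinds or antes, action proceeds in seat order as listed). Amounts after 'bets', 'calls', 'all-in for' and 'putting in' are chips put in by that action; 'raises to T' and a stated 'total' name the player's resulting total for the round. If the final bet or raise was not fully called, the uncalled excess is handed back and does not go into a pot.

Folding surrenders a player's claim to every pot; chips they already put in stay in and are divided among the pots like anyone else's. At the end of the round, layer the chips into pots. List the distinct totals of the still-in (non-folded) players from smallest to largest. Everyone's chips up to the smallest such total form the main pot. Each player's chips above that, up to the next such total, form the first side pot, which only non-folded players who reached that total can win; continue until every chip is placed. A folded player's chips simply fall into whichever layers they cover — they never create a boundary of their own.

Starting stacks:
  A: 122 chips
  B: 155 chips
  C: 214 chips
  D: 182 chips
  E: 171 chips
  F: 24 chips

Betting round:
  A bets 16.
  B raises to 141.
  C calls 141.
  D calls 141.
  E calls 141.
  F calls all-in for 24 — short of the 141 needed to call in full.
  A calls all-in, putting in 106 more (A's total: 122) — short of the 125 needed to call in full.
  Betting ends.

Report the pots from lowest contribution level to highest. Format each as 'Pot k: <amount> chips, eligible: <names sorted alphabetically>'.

Contributions: A=122, B=141, C=141, D=141, E=141, F=24
Pot levels (distinct totals of non-folded players): 24, 122, 141
Layer 1-24: 24 each from A, B, C, D, E, F = 24*6 = 144 chips; eligible A, B, C, D, E, F
Layer 25-122: 98 each from A, B, C, D, E = 98*5 = 490 chips; eligible A, B, C, D, E
Layer 123-141: 19 each from B, C, D, E = 19*4 = 76 chips; eligible B, C, D, E

Pot 1: 144 chips, eligible: A, B, C, D, E, F
Pot 2: 490 chips, eligible: A, B, C, D, E
Pot 3: 76 chips, eligible: B, C, D, E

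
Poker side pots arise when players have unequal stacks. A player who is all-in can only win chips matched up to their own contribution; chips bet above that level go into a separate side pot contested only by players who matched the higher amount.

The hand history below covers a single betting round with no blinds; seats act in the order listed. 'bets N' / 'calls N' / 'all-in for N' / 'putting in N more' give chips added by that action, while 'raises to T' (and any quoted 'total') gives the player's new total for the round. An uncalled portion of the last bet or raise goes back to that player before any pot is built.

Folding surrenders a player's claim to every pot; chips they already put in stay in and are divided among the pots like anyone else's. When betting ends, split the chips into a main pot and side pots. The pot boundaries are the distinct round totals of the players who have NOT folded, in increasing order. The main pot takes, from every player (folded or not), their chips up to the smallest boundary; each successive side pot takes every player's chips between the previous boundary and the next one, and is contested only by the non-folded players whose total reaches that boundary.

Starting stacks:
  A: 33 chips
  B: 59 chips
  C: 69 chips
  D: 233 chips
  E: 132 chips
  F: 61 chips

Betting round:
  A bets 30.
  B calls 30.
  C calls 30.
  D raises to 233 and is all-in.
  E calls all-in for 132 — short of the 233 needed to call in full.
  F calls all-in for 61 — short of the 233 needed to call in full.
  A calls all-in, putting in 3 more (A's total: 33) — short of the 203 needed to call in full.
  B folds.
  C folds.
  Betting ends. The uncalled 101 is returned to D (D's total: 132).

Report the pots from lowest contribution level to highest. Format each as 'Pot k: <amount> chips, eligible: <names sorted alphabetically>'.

Pot 1: 192 chips, eligible: A, D, E, F
Pot 2: 84 chips, eligible: D, E, F
Pot 3: 142 chips, eligible: D, E

Derivation:
Contributions (after 101 returned to D): A=33, B=30, C=30, D=132, E=132, F=61
Folded: B, C
Pot levels (distinct totals of non-folded players): 33, 61, 132
Layer 1-33: A 33 + B 30 + C 30 + D 33 + E 33 + F 33 = 192 chips; eligible A, D, E, F
Layer 34-61: 28 each from D, E, F = 28*3 = 84 chips; eligible D, E, F
Layer 62-132: 71 each from D, E = 71*2 = 142 chips; eligible D, E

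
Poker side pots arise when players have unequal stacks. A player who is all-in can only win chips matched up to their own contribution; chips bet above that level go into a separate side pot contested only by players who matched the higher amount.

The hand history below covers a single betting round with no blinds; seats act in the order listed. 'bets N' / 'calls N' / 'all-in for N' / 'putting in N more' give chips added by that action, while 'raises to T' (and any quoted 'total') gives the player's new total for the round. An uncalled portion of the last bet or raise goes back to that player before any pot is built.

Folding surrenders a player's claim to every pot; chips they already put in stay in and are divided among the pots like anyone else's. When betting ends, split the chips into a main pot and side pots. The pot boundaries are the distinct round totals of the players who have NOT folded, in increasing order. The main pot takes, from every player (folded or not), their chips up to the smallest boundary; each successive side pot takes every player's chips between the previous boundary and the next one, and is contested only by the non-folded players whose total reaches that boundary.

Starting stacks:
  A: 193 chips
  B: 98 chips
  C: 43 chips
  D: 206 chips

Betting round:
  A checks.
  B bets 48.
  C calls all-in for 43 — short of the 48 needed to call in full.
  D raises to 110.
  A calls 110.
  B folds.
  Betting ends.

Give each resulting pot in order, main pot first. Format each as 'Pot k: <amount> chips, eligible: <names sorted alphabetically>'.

Pot 1: 172 chips, eligible: A, C, D
Pot 2: 139 chips, eligible: A, D

Derivation:
Contributions: A=110, B=48, C=43, D=110
Folded: B
Pot levels (distinct totals of non-folded players): 43, 110
Layer 1-43: 43 each from A, B, C, D = 43*4 = 172 chips; eligible A, C, D
Layer 44-110: A 67 + B 5 + D 67 = 139 chips; eligible A, D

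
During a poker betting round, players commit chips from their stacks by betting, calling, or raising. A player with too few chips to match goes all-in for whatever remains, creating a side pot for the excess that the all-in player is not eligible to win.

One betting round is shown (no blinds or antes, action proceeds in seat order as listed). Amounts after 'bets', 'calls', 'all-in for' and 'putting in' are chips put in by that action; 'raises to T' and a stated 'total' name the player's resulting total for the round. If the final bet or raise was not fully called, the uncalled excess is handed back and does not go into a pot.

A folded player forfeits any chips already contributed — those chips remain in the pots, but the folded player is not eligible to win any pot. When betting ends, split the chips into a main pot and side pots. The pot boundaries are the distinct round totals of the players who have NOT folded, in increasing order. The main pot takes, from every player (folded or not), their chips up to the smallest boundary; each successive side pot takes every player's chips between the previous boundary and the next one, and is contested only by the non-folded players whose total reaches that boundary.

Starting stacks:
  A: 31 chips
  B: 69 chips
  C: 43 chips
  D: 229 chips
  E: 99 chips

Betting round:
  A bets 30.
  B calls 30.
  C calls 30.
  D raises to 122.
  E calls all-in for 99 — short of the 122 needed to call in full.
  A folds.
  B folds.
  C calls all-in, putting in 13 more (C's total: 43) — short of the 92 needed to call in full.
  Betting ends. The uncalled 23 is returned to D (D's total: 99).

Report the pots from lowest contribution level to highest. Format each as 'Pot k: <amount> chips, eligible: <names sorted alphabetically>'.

Contributions (after 23 returned to D): A=30, B=30, C=43, D=99, E=99
Folded: A, B
Pot levels (distinct totals of non-folded players): 43, 99
Layer 1-43: A 30 + B 30 + C 43 + D 43 + E 43 = 189 chips; eligible C, D, E
Layer 44-99: 56 each from D, E = 56*2 = 112 chips; eligible D, E

Pot 1: 189 chips, eligible: C, D, E
Pot 2: 112 chips, eligible: D, E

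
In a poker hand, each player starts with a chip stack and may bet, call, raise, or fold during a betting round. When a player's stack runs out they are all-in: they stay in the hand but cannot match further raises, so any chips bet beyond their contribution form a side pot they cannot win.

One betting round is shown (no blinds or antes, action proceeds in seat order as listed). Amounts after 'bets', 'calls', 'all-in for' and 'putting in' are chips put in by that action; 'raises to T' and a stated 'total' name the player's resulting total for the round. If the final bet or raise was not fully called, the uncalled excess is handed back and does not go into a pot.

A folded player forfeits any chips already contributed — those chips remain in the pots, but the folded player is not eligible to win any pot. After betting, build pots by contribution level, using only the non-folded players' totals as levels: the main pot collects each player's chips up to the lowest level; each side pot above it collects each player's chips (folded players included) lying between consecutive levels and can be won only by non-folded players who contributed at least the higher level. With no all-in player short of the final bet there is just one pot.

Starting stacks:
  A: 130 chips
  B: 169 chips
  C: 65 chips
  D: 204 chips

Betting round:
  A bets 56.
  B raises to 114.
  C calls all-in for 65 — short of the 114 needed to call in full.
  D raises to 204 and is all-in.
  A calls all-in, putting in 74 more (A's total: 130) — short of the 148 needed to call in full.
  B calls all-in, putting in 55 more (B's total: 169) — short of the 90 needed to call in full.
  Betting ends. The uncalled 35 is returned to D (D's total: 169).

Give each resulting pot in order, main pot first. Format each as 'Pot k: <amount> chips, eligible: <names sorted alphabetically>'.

Pot 1: 260 chips, eligible: A, B, C, D
Pot 2: 195 chips, eligible: A, B, D
Pot 3: 78 chips, eligible: B, D

Derivation:
Contributions (after 35 returned to D): A=130, B=169, C=65, D=169
Pot levels (distinct totals of non-folded players): 65, 130, 169
Layer 1-65: 65 each from A, B, C, D = 65*4 = 260 chips; eligible A, B, C, D
Layer 66-130: 65 each from A, B, D = 65*3 = 195 chips; eligible A, B, D
Layer 131-169: 39 each from B, D = 39*2 = 78 chips; eligible B, D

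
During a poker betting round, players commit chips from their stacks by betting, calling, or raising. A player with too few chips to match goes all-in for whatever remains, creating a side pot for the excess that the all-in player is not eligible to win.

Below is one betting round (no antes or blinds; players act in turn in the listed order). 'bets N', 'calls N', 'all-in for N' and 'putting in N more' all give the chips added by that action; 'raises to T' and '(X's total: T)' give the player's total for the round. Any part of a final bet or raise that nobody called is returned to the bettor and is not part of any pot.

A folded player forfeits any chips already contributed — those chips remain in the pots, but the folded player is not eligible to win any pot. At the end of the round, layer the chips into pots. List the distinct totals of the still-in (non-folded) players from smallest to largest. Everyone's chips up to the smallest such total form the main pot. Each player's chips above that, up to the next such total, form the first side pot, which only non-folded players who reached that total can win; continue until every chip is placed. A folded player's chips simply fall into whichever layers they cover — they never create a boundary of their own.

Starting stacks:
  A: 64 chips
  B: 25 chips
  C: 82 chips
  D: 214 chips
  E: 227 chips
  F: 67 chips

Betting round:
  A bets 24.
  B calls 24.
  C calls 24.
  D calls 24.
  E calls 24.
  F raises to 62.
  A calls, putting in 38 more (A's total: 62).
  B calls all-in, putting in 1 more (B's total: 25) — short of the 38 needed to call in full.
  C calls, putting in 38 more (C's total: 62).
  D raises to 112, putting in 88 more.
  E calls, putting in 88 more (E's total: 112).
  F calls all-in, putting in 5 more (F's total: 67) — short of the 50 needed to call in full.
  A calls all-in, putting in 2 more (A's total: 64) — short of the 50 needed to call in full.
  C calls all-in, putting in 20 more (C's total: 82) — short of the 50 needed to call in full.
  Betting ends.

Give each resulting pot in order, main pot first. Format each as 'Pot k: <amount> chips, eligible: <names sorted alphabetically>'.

Contributions: A=64, B=25, C=82, D=112, E=112, F=67
Pot levels (distinct totals of non-folded players): 25, 64, 67, 82, 112
Layer 1-25: 25 each from A, B, C, D, E, F = 25*6 = 150 chips; eligible A, B, C, D, E, F
Layer 26-64: 39 each from A, C, D, E, F = 39*5 = 195 chips; eligible A, C, D, E, F
Layer 65-67: 3 each from C, D, E, F = 3*4 = 12 chips; eligible C, D, E, F
Layer 68-82: 15 each from C, D, E = 15*3 = 45 chips; eligible C, D, E
Layer 83-112: 30 each from D, E = 30*2 = 60 chips; eligible D, E

Pot 1: 150 chips, eligible: A, B, C, D, E, F
Pot 2: 195 chips, eligible: A, C, D, E, F
Pot 3: 12 chips, eligible: C, D, E, F
Pot 4: 45 chips, eligible: C, D, E
Pot 5: 60 chips, eligible: D, E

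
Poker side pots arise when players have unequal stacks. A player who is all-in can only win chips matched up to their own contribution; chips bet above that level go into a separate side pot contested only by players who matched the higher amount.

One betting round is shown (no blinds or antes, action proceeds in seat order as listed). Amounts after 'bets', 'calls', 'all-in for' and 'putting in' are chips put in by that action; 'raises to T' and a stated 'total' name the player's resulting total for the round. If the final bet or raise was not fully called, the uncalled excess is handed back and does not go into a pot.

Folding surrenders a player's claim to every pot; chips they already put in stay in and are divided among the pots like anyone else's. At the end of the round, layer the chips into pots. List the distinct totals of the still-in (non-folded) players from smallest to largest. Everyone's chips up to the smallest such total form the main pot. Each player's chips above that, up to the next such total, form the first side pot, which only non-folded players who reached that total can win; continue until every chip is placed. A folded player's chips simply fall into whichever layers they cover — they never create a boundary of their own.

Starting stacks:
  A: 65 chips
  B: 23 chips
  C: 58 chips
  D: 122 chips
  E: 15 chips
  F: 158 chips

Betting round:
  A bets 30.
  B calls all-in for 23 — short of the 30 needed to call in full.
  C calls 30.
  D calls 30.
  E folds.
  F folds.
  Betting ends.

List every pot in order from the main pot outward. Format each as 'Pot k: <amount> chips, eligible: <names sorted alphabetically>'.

Pot 1: 92 chips, eligible: A, B, C, D
Pot 2: 21 chips, eligible: A, C, D

Derivation:
Contributions: A=30, B=23, C=30, D=30
Folded: E, F
Pot levels (distinct totals of non-folded players): 23, 30
Layer 1-23: 23 each from A, B, C, D = 23*4 = 92 chips; eligible A, B, C, D
Layer 24-30: 7 each from A, C, D = 7*3 = 21 chips; eligible A, C, D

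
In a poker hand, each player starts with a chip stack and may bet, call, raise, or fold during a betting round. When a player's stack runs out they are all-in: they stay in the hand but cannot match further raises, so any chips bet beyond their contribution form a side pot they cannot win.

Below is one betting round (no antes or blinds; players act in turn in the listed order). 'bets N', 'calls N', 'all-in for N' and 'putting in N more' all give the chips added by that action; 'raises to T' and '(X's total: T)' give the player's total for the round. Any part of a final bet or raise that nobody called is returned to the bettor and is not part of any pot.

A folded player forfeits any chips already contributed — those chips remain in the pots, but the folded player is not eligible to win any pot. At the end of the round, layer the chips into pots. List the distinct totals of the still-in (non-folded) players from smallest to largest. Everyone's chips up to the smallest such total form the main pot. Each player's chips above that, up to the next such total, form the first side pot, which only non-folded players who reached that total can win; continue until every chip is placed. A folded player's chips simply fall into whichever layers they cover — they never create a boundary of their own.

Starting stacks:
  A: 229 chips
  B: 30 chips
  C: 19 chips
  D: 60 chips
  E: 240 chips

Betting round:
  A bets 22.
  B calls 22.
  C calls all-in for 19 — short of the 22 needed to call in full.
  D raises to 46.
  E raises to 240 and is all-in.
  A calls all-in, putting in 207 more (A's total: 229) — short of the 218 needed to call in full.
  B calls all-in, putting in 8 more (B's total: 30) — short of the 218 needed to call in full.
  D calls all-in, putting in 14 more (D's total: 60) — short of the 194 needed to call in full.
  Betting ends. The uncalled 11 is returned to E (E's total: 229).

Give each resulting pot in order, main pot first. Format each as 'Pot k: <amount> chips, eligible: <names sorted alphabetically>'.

Pot 1: 95 chips, eligible: A, B, C, D, E
Pot 2: 44 chips, eligible: A, B, D, E
Pot 3: 90 chips, eligible: A, D, E
Pot 4: 338 chips, eligible: A, E

Derivation:
Contributions (after 11 returned to E): A=229, B=30, C=19, D=60, E=229
Pot levels (distinct totals of non-folded players): 19, 30, 60, 229
Layer 1-19: 19 each from A, B, C, D, E = 19*5 = 95 chips; eligible A, B, C, D, E
Layer 20-30: 11 each from A, B, D, E = 11*4 = 44 chips; eligible A, B, D, E
Layer 31-60: 30 each from A, D, E = 30*3 = 90 chips; eligible A, D, E
Layer 61-229: 169 each from A, E = 169*2 = 338 chips; eligible A, E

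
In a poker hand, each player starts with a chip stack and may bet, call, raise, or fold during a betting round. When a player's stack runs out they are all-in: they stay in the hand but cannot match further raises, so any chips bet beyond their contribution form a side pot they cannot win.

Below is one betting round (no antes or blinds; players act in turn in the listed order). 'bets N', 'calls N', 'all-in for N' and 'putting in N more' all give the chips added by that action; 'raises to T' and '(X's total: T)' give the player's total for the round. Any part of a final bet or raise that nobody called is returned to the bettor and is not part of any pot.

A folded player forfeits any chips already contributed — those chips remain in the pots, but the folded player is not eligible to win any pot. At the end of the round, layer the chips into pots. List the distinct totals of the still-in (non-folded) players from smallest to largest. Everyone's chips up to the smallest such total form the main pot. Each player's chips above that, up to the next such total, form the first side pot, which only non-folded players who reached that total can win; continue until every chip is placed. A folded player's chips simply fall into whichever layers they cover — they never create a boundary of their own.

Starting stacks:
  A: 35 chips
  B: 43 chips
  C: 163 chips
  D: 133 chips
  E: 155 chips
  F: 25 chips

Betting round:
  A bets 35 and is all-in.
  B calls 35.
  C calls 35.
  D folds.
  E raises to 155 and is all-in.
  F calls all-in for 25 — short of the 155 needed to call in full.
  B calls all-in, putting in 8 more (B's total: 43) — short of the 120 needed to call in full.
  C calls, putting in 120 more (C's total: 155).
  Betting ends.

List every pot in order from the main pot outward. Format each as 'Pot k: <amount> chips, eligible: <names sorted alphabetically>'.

Pot 1: 125 chips, eligible: A, B, C, E, F
Pot 2: 40 chips, eligible: A, B, C, E
Pot 3: 24 chips, eligible: B, C, E
Pot 4: 224 chips, eligible: C, E

Derivation:
Contributions: A=35, B=43, C=155, E=155, F=25
Folded: D
Pot levels (distinct totals of non-folded players): 25, 35, 43, 155
Layer 1-25: 25 each from A, B, C, E, F = 25*5 = 125 chips; eligible A, B, C, E, F
Layer 26-35: 10 each from A, B, C, E = 10*4 = 40 chips; eligible A, B, C, E
Layer 36-43: 8 each from B, C, E = 8*3 = 24 chips; eligible B, C, E
Layer 44-155: 112 each from C, E = 112*2 = 224 chips; eligible C, E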